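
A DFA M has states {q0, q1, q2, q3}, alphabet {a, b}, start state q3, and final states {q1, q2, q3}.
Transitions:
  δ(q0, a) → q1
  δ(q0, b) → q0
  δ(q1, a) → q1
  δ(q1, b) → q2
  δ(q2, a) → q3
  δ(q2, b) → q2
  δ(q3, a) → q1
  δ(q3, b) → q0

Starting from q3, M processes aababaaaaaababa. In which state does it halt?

q1

q3 --a--> q1
q1 --a--> q1
q1 --b--> q2
q2 --a--> q3
q3 --b--> q0
q0 --a--> q1
q1 --a--> q1
q1 --a--> q1
q1 --a--> q1
q1 --a--> q1
q1 --a--> q1
q1 --b--> q2
q2 --a--> q3
q3 --b--> q0
q0 --a--> q1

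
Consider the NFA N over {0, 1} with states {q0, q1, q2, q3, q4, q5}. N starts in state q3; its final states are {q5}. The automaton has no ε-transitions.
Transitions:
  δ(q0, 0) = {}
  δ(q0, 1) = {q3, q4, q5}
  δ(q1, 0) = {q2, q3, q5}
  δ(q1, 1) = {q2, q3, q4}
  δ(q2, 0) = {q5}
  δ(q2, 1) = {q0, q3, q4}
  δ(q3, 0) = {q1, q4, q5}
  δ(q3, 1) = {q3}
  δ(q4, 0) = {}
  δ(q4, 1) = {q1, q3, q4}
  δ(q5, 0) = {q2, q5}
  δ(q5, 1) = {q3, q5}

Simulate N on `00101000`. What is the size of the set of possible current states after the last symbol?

Start: {q3}
read 0: {q1, q4, q5}
read 0: {q2, q3, q5}
read 1: {q0, q3, q4, q5}
read 0: {q1, q2, q4, q5}
read 1: {q0, q1, q2, q3, q4, q5}
read 0: {q1, q2, q3, q4, q5}
read 0: {q1, q2, q3, q4, q5}
read 0: {q1, q2, q3, q4, q5}
Final reachable set {q1, q2, q3, q4, q5} has 5 states.

5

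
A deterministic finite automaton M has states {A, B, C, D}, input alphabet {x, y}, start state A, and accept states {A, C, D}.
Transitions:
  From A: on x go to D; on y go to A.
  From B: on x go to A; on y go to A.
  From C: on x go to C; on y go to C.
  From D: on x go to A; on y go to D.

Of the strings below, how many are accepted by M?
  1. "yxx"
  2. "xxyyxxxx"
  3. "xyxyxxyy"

3

"yxx": accepted
"xxyyxxxx": accepted
"xyxyxxyy": accepted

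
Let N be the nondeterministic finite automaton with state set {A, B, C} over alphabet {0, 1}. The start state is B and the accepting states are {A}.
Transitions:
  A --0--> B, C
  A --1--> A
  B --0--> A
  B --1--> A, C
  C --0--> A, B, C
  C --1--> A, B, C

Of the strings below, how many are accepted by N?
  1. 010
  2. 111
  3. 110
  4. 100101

010: rejected
111: accepted
110: accepted
100101: accepted

3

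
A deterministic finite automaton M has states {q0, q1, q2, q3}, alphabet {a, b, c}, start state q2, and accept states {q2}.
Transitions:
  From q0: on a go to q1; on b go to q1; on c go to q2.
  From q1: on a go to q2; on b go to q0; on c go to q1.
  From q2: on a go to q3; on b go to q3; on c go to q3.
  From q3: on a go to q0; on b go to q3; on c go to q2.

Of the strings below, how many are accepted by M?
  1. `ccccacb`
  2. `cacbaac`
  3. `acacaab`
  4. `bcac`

`ccccacb`: rejected
`cacbaac`: rejected
`acacaab`: rejected
`bcac`: accepted

1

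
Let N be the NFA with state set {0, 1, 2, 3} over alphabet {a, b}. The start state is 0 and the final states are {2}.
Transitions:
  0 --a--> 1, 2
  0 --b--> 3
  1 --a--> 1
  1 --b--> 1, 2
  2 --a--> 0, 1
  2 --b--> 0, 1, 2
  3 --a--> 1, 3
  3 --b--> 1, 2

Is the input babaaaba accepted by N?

rejected

Start: {0}
read b: {3}
read a: {1, 3}
read b: {1, 2}
read a: {0, 1}
read a: {1, 2}
read a: {0, 1}
read b: {1, 2, 3}
read a: {0, 1, 3}
Reachable ∩ accepting = {} — empty.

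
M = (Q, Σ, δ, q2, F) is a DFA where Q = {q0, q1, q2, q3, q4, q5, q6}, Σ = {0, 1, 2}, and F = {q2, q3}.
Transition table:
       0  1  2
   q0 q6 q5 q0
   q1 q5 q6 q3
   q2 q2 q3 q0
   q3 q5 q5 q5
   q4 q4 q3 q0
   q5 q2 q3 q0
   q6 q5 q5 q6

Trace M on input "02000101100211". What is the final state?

q2 --0--> q2
q2 --2--> q0
q0 --0--> q6
q6 --0--> q5
q5 --0--> q2
q2 --1--> q3
q3 --0--> q5
q5 --1--> q3
q3 --1--> q5
q5 --0--> q2
q2 --0--> q2
q2 --2--> q0
q0 --1--> q5
q5 --1--> q3

q3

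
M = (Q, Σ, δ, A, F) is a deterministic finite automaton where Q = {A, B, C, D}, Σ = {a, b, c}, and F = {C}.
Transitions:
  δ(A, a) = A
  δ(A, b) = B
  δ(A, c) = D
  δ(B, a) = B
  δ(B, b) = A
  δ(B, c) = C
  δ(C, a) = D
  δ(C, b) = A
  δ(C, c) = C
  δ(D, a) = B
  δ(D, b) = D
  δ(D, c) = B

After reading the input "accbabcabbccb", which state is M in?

A --a--> A
A --c--> D
D --c--> B
B --b--> A
A --a--> A
A --b--> B
B --c--> C
C --a--> D
D --b--> D
D --b--> D
D --c--> B
B --c--> C
C --b--> A

A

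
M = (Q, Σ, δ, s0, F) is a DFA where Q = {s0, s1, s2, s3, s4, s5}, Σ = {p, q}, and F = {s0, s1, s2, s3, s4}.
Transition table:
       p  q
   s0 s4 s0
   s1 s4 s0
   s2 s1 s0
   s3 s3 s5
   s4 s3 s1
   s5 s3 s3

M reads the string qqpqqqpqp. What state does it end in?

s4

s0 --q--> s0
s0 --q--> s0
s0 --p--> s4
s4 --q--> s1
s1 --q--> s0
s0 --q--> s0
s0 --p--> s4
s4 --q--> s1
s1 --p--> s4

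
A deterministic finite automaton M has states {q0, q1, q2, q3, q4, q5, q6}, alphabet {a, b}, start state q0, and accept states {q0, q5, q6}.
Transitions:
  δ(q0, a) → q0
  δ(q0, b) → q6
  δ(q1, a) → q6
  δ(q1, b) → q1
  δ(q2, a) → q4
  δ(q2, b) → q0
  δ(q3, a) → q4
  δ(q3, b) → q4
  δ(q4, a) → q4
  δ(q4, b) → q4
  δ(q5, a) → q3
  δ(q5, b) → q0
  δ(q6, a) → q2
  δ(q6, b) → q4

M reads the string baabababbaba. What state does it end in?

q0 --b--> q6
q6 --a--> q2
q2 --a--> q4
q4 --b--> q4
q4 --a--> q4
q4 --b--> q4
q4 --a--> q4
q4 --b--> q4
q4 --b--> q4
q4 --a--> q4
q4 --b--> q4
q4 --a--> q4

q4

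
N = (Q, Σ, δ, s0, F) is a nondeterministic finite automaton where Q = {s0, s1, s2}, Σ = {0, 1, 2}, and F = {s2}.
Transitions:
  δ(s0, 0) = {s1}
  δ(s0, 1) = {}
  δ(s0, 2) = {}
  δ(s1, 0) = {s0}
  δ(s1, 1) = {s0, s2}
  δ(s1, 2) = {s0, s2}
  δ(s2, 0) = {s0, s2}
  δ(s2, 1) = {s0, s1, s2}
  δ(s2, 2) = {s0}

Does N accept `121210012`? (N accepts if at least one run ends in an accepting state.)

rejected

Start: {s0}
read 1: {}
The reachable set is empty and stays empty for the remaining 8 symbols.
Reachable ∩ accepting = {} — empty.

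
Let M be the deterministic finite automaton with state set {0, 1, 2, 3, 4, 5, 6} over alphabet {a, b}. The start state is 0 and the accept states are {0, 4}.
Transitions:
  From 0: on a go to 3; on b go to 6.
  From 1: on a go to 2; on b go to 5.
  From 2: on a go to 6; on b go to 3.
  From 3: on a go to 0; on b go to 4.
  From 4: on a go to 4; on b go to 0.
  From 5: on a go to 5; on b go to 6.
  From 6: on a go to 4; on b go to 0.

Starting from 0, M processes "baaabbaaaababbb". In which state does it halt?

6

0 --b--> 6
6 --a--> 4
4 --a--> 4
4 --a--> 4
4 --b--> 0
0 --b--> 6
6 --a--> 4
4 --a--> 4
4 --a--> 4
4 --a--> 4
4 --b--> 0
0 --a--> 3
3 --b--> 4
4 --b--> 0
0 --b--> 6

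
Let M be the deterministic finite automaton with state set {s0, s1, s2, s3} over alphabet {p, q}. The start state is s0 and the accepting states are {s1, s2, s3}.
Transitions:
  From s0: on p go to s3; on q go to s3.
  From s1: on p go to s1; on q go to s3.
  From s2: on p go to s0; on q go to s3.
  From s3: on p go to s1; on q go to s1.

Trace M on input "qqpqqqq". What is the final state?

s0 --q--> s3
s3 --q--> s1
s1 --p--> s1
s1 --q--> s3
s3 --q--> s1
s1 --q--> s3
s3 --q--> s1

s1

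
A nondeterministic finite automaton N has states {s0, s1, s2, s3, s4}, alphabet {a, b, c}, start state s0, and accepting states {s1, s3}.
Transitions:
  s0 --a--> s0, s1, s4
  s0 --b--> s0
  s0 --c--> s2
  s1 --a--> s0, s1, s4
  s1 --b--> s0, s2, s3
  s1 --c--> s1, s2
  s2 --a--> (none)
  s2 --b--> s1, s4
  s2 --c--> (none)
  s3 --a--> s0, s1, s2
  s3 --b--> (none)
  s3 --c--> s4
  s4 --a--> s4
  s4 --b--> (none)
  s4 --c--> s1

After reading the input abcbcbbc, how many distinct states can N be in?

Start: {s0}
read a: {s0, s1, s4}
read b: {s0, s2, s3}
read c: {s2, s4}
read b: {s1, s4}
read c: {s1, s2}
read b: {s0, s1, s2, s3, s4}
read b: {s0, s1, s2, s3, s4}
read c: {s1, s2, s4}
Final reachable set {s1, s2, s4} has 3 states.

3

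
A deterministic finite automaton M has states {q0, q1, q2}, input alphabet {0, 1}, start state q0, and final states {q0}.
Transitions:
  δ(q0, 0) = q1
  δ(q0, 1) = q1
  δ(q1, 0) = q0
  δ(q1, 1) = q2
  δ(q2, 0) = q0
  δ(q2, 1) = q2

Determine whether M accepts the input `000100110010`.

accepted

q0 --0--> q1
q1 --0--> q0
q0 --0--> q1
q1 --1--> q2
q2 --0--> q0
q0 --0--> q1
q1 --1--> q2
q2 --1--> q2
q2 --0--> q0
q0 --0--> q1
q1 --1--> q2
q2 --0--> q0
End in state q0, which is an accepting state.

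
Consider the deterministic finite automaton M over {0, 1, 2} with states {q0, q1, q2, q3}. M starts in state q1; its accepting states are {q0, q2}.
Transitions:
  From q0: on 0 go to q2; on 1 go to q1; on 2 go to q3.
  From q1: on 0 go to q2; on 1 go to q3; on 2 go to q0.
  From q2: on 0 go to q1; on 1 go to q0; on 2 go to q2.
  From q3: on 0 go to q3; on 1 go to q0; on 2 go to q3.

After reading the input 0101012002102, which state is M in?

q2

q1 --0--> q2
q2 --1--> q0
q0 --0--> q2
q2 --1--> q0
q0 --0--> q2
q2 --1--> q0
q0 --2--> q3
q3 --0--> q3
q3 --0--> q3
q3 --2--> q3
q3 --1--> q0
q0 --0--> q2
q2 --2--> q2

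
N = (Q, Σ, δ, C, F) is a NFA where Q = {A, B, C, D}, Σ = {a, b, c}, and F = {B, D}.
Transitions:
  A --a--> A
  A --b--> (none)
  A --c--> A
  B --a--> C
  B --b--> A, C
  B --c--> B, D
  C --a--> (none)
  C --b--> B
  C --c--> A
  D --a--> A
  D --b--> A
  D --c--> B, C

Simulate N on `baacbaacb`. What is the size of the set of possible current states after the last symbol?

Start: {C}
read b: {B}
read a: {C}
read a: {}
The reachable set is empty and stays empty for the remaining 6 symbols.
Final reachable set {} has 0 states.

0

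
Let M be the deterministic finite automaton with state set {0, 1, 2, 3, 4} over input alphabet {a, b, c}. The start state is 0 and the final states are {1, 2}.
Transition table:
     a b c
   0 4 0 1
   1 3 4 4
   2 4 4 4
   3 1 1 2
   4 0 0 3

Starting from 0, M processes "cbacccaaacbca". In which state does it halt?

3

0 --c--> 1
1 --b--> 4
4 --a--> 0
0 --c--> 1
1 --c--> 4
4 --c--> 3
3 --a--> 1
1 --a--> 3
3 --a--> 1
1 --c--> 4
4 --b--> 0
0 --c--> 1
1 --a--> 3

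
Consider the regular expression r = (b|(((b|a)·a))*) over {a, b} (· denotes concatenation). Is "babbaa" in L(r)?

Neither b nor (((b|a)·a))* matches babbaa.

no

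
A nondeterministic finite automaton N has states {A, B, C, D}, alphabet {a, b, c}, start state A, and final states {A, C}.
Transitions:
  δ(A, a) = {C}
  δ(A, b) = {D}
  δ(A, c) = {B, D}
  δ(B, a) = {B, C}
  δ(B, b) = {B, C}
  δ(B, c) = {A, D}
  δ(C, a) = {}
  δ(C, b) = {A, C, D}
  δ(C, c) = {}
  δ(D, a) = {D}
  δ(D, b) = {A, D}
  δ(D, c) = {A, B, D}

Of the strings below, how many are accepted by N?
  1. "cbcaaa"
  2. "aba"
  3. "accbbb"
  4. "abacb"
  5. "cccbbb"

"cbcaaa": accepted
"aba": accepted
"accbbb": rejected
"abacb": accepted
"cccbbb": accepted

4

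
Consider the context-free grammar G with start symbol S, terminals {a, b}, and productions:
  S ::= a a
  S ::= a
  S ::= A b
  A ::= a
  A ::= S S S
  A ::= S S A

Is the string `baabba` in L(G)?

no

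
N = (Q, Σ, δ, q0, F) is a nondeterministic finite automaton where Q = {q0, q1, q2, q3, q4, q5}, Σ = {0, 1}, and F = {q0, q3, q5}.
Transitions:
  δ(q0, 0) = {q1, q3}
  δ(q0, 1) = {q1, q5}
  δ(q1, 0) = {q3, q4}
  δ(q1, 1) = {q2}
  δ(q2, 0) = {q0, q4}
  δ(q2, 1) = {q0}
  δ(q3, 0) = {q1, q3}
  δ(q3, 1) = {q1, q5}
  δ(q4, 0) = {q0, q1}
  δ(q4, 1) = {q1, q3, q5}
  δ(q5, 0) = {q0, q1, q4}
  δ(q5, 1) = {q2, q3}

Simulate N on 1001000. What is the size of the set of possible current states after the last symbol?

Start: {q0}
read 1: {q1, q5}
read 0: {q0, q1, q3, q4}
read 0: {q0, q1, q3, q4}
read 1: {q1, q2, q3, q5}
read 0: {q0, q1, q3, q4}
read 0: {q0, q1, q3, q4}
read 0: {q0, q1, q3, q4}
Final reachable set {q0, q1, q3, q4} has 4 states.

4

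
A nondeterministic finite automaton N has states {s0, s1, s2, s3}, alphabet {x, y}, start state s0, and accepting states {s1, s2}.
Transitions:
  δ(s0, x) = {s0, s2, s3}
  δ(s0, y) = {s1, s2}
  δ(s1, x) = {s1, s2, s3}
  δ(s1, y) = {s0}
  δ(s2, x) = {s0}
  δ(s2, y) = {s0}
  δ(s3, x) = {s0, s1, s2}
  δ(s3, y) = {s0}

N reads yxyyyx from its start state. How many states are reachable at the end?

4

Start: {s0}
read y: {s1, s2}
read x: {s0, s1, s2, s3}
read y: {s0, s1, s2}
read y: {s0, s1, s2}
read y: {s0, s1, s2}
read x: {s0, s1, s2, s3}
Final reachable set {s0, s1, s2, s3} has 4 states.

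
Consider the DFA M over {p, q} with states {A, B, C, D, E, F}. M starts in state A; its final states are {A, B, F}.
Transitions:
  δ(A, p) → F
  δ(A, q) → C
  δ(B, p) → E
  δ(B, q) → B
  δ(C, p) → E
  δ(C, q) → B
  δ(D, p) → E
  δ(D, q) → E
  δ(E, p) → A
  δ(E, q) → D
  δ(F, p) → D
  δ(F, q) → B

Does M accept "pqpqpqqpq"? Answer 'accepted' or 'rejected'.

rejected

A --p--> F
F --q--> B
B --p--> E
E --q--> D
D --p--> E
E --q--> D
D --q--> E
E --p--> A
A --q--> C
End in state C, which is not an accepting state.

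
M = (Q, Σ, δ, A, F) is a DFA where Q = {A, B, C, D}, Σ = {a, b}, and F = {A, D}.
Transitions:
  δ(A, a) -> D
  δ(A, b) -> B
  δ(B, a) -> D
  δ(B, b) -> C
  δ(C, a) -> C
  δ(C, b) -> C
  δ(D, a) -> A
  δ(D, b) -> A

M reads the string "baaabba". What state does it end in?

A --b--> B
B --a--> D
D --a--> A
A --a--> D
D --b--> A
A --b--> B
B --a--> D

D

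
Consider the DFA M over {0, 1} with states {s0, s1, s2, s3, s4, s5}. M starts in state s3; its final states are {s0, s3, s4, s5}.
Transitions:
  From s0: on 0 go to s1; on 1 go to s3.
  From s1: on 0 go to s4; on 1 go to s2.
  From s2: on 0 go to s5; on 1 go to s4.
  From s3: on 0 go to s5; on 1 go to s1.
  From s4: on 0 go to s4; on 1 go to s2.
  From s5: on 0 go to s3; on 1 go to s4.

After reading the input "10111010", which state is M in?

s4

s3 --1--> s1
s1 --0--> s4
s4 --1--> s2
s2 --1--> s4
s4 --1--> s2
s2 --0--> s5
s5 --1--> s4
s4 --0--> s4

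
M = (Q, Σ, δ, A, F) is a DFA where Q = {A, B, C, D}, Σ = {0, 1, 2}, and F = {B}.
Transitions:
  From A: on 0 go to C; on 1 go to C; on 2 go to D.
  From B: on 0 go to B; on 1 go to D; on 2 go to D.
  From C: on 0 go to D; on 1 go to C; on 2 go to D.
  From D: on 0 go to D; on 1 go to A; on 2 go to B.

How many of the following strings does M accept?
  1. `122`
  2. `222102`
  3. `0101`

1

`122`: accepted
`222102`: rejected
`0101`: rejected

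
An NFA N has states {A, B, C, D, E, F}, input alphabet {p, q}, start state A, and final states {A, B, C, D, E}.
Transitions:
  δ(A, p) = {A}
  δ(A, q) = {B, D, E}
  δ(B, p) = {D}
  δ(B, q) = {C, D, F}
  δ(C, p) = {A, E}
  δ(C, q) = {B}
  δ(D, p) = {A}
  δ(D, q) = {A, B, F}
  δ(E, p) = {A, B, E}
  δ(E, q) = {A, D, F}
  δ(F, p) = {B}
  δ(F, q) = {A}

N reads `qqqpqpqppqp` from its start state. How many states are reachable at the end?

Start: {A}
read q: {B, D, E}
read q: {A, B, C, D, F}
read q: {A, B, C, D, E, F}
read p: {A, B, D, E}
read q: {A, B, C, D, E, F}
read p: {A, B, D, E}
read q: {A, B, C, D, E, F}
read p: {A, B, D, E}
read p: {A, B, D, E}
read q: {A, B, C, D, E, F}
read p: {A, B, D, E}
Final reachable set {A, B, D, E} has 4 states.

4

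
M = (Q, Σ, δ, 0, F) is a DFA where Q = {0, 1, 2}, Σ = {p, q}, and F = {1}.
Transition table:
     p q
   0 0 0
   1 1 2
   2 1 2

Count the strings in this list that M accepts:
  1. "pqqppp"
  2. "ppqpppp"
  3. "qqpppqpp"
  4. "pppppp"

"pqqppp": rejected
"ppqpppp": rejected
"qqpppqpp": rejected
"pppppp": rejected

0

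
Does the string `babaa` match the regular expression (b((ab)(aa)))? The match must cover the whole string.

Split as b·abaa: b matches b and ((ab)(aa)) matches abaa.

yes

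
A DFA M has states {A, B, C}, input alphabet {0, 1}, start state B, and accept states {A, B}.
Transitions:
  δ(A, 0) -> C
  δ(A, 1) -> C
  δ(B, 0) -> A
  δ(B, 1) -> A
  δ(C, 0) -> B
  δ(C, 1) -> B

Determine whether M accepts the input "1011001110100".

accepted

B --1--> A
A --0--> C
C --1--> B
B --1--> A
A --0--> C
C --0--> B
B --1--> A
A --1--> C
C --1--> B
B --0--> A
A --1--> C
C --0--> B
B --0--> A
End in state A, which is an accepting state.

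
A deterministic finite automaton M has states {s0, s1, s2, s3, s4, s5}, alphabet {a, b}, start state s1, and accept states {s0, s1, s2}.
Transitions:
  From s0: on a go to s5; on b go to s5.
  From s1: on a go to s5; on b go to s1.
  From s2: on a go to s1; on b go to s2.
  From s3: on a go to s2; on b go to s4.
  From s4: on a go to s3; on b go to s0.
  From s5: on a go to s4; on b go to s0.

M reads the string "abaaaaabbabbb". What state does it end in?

s0

s1 --a--> s5
s5 --b--> s0
s0 --a--> s5
s5 --a--> s4
s4 --a--> s3
s3 --a--> s2
s2 --a--> s1
s1 --b--> s1
s1 --b--> s1
s1 --a--> s5
s5 --b--> s0
s0 --b--> s5
s5 --b--> s0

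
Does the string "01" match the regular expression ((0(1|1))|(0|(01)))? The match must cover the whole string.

yes

The left alternative (0(1|1)) matches 01.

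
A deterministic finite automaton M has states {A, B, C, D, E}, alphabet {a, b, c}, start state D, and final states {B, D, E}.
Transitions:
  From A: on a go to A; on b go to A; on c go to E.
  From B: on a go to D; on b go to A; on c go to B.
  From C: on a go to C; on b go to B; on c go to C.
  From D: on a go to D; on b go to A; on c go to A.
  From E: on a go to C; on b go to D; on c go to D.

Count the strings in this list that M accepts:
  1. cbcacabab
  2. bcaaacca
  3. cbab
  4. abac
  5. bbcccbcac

cbcacabab: rejected
bcaaacca: rejected
cbab: rejected
abac: accepted
bbcccbcac: rejected

1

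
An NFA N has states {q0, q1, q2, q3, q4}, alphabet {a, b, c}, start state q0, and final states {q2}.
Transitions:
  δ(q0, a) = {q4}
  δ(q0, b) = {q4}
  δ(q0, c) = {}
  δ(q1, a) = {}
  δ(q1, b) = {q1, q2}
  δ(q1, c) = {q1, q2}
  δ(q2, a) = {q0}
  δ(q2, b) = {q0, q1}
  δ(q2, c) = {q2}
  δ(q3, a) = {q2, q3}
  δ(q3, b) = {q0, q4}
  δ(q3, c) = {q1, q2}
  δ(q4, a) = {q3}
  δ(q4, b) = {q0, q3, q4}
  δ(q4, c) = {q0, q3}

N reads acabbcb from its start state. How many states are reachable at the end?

4

Start: {q0}
read a: {q4}
read c: {q0, q3}
read a: {q2, q3, q4}
read b: {q0, q1, q3, q4}
read b: {q0, q1, q2, q3, q4}
read c: {q0, q1, q2, q3}
read b: {q0, q1, q2, q4}
Final reachable set {q0, q1, q2, q4} has 4 states.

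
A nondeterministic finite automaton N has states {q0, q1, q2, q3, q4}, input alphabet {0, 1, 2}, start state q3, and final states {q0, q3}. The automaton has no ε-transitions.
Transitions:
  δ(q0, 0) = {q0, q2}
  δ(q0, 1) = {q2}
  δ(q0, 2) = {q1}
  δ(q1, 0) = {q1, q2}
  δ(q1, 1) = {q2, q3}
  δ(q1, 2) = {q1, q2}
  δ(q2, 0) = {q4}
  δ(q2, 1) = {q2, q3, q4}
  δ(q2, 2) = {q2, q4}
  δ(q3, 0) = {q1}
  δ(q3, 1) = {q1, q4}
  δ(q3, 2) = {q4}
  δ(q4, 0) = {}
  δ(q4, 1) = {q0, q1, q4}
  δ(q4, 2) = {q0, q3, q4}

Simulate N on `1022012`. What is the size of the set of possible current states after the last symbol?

5

Start: {q3}
read 1: {q1, q4}
read 0: {q1, q2}
read 2: {q1, q2, q4}
read 2: {q0, q1, q2, q3, q4}
read 0: {q0, q1, q2, q4}
read 1: {q0, q1, q2, q3, q4}
read 2: {q0, q1, q2, q3, q4}
Final reachable set {q0, q1, q2, q3, q4} has 5 states.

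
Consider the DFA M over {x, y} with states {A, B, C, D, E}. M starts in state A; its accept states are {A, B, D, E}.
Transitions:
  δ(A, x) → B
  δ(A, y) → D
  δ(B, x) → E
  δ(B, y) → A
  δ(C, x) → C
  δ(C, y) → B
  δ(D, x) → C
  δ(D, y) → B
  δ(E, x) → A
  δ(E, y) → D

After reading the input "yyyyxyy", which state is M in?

A --y--> D
D --y--> B
B --y--> A
A --y--> D
D --x--> C
C --y--> B
B --y--> A

A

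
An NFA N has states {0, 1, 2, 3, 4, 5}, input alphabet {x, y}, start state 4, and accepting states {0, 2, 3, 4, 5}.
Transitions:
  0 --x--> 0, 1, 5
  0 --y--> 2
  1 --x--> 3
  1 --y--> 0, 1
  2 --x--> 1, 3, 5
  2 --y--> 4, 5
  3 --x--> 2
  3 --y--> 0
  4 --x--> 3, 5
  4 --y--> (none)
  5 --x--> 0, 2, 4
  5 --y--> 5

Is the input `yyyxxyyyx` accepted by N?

Start: {4}
read y: {}
The reachable set is empty and stays empty for the remaining 8 symbols.
Reachable ∩ accepting = {} — empty.

rejected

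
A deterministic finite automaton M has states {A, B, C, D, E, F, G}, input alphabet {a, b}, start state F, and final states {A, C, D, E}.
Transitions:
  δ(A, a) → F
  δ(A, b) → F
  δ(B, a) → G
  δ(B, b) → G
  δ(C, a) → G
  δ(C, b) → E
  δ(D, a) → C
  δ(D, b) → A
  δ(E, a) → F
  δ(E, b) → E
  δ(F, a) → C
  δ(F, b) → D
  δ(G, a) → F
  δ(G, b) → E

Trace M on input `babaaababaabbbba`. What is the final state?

F --b--> D
D --a--> C
C --b--> E
E --a--> F
F --a--> C
C --a--> G
G --b--> E
E --a--> F
F --b--> D
D --a--> C
C --a--> G
G --b--> E
E --b--> E
E --b--> E
E --b--> E
E --a--> F

F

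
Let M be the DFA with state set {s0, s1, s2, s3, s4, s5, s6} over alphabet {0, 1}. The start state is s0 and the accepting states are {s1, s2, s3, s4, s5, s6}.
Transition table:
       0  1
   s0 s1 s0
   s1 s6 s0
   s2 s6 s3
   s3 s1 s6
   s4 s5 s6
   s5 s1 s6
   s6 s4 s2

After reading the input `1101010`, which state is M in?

s1

s0 --1--> s0
s0 --1--> s0
s0 --0--> s1
s1 --1--> s0
s0 --0--> s1
s1 --1--> s0
s0 --0--> s1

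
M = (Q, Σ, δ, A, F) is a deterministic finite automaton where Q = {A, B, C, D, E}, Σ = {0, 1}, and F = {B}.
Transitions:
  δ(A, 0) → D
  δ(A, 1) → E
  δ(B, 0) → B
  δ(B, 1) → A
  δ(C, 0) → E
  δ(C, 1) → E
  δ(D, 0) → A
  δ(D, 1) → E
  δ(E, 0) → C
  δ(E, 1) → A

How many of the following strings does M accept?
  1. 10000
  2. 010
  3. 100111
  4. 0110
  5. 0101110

0

10000: rejected
010: rejected
100111: rejected
0110: rejected
0101110: rejected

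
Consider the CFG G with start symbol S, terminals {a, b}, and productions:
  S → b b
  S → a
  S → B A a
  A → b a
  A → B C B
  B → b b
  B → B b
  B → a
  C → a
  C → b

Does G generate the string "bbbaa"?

S ⇒ BAa ⇒ bbAa ⇒ bbbaa

yes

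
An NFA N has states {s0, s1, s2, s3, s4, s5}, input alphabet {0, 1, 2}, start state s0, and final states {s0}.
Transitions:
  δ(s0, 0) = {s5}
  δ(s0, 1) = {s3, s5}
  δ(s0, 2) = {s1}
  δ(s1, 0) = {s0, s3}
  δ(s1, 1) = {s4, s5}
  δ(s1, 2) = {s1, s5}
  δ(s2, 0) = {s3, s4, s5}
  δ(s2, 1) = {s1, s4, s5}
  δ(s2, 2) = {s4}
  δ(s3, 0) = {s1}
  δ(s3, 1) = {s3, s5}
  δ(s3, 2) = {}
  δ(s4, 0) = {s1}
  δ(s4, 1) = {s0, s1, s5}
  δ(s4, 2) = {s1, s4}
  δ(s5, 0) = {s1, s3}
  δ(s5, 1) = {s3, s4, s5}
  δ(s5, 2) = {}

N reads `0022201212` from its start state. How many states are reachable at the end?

3

Start: {s0}
read 0: {s5}
read 0: {s1, s3}
read 2: {s1, s5}
read 2: {s1, s5}
read 2: {s1, s5}
read 0: {s0, s1, s3}
read 1: {s3, s4, s5}
read 2: {s1, s4}
read 1: {s0, s1, s4, s5}
read 2: {s1, s4, s5}
Final reachable set {s1, s4, s5} has 3 states.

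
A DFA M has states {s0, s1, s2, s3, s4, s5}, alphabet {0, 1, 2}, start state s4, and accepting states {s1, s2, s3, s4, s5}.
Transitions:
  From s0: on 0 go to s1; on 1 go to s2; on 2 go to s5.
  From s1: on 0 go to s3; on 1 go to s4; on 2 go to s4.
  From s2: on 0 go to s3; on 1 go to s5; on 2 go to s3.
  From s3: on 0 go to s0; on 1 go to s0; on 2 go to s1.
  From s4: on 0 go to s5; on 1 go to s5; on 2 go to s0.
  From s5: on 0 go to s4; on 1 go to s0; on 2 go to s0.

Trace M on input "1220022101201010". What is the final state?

s1

s4 --1--> s5
s5 --2--> s0
s0 --2--> s5
s5 --0--> s4
s4 --0--> s5
s5 --2--> s0
s0 --2--> s5
s5 --1--> s0
s0 --0--> s1
s1 --1--> s4
s4 --2--> s0
s0 --0--> s1
s1 --1--> s4
s4 --0--> s5
s5 --1--> s0
s0 --0--> s1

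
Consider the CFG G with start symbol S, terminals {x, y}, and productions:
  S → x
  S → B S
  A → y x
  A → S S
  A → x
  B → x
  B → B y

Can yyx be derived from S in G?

no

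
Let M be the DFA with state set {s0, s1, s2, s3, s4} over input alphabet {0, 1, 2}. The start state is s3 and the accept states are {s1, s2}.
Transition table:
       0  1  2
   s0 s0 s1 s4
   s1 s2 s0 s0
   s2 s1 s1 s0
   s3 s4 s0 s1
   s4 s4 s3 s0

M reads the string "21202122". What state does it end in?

s3 --2--> s1
s1 --1--> s0
s0 --2--> s4
s4 --0--> s4
s4 --2--> s0
s0 --1--> s1
s1 --2--> s0
s0 --2--> s4

s4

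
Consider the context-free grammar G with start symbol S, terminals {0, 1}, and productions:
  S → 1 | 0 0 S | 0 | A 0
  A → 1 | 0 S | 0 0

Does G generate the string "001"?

yes

S ⇒ 00S ⇒ 001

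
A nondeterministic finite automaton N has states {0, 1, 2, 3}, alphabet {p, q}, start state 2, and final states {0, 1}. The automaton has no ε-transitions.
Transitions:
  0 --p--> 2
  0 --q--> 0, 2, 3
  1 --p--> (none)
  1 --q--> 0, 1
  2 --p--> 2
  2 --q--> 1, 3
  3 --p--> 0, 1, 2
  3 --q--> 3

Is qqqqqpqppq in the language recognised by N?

Start: {2}
read q: {1, 3}
read q: {0, 1, 3}
read q: {0, 1, 2, 3}
read q: {0, 1, 2, 3}
read q: {0, 1, 2, 3}
read p: {0, 1, 2}
read q: {0, 1, 2, 3}
read p: {0, 1, 2}
read p: {2}
read q: {1, 3}
Reachable ∩ accepting = {1} — nonempty.

accepted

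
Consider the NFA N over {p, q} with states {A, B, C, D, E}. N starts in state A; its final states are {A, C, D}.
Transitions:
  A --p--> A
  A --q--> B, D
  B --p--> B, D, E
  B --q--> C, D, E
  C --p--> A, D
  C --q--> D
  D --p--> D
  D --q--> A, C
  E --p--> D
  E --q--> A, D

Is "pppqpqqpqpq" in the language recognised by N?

Start: {A}
read p: {A}
read p: {A}
read p: {A}
read q: {B, D}
read p: {B, D, E}
read q: {A, C, D, E}
read q: {A, B, C, D}
read p: {A, B, D, E}
read q: {A, B, C, D, E}
read p: {A, B, D, E}
read q: {A, B, C, D, E}
Reachable ∩ accepting = {A, C, D} — nonempty.

accepted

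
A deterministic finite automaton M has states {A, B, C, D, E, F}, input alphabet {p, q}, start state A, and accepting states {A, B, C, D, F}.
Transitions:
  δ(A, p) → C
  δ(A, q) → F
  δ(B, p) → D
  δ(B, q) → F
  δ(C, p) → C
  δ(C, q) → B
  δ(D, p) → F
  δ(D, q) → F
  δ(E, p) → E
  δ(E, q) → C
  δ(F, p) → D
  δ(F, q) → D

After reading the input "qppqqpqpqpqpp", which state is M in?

F

A --q--> F
F --p--> D
D --p--> F
F --q--> D
D --q--> F
F --p--> D
D --q--> F
F --p--> D
D --q--> F
F --p--> D
D --q--> F
F --p--> D
D --p--> F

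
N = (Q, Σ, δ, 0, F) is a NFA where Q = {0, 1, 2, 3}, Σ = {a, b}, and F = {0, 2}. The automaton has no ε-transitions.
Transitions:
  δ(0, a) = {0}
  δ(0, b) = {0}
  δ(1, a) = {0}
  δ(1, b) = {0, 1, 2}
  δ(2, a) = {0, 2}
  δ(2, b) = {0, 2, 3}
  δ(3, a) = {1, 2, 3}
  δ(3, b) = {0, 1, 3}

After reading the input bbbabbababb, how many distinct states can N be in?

Start: {0}
read b: {0}
read b: {0}
read b: {0}
read a: {0}
read b: {0}
read b: {0}
read a: {0}
read b: {0}
read a: {0}
read b: {0}
read b: {0}
Final reachable set {0} has 1 state.

1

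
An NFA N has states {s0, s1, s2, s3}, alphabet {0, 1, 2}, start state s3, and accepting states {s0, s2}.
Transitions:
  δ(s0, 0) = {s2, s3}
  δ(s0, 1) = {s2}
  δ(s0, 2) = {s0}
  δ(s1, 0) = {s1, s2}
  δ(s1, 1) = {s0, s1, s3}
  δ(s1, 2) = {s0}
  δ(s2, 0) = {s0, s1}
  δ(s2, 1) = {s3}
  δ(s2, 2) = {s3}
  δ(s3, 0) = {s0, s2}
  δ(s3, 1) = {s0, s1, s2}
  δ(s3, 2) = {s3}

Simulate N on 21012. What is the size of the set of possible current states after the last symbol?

Start: {s3}
read 2: {s3}
read 1: {s0, s1, s2}
read 0: {s0, s1, s2, s3}
read 1: {s0, s1, s2, s3}
read 2: {s0, s3}
Final reachable set {s0, s3} has 2 states.

2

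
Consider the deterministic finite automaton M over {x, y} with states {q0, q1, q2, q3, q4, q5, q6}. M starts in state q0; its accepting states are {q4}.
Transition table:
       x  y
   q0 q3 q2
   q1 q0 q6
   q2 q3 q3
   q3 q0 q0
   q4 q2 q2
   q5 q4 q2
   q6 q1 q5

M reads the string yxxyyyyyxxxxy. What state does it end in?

q0

q0 --y--> q2
q2 --x--> q3
q3 --x--> q0
q0 --y--> q2
q2 --y--> q3
q3 --y--> q0
q0 --y--> q2
q2 --y--> q3
q3 --x--> q0
q0 --x--> q3
q3 --x--> q0
q0 --x--> q3
q3 --y--> q0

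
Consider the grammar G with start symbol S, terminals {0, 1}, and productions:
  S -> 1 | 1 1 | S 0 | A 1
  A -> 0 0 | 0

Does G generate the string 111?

no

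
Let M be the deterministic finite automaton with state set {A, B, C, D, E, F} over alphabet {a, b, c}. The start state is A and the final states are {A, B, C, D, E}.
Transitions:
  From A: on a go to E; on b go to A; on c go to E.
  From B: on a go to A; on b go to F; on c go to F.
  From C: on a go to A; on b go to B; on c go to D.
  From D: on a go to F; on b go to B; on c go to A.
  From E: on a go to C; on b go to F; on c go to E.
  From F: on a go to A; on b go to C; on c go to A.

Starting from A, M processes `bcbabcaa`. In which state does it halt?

A

A --b--> A
A --c--> E
E --b--> F
F --a--> A
A --b--> A
A --c--> E
E --a--> C
C --a--> A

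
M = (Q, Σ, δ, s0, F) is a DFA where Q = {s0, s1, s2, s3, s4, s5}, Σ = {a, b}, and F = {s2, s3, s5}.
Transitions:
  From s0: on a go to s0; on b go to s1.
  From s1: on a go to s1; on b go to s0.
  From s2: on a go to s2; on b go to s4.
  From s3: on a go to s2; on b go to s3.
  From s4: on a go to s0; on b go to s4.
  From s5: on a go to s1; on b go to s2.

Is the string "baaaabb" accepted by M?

rejected

s0 --b--> s1
s1 --a--> s1
s1 --a--> s1
s1 --a--> s1
s1 --a--> s1
s1 --b--> s0
s0 --b--> s1
End in state s1, which is not an accepting state.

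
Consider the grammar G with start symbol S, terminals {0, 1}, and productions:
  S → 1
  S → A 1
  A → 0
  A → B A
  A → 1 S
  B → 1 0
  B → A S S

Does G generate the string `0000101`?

no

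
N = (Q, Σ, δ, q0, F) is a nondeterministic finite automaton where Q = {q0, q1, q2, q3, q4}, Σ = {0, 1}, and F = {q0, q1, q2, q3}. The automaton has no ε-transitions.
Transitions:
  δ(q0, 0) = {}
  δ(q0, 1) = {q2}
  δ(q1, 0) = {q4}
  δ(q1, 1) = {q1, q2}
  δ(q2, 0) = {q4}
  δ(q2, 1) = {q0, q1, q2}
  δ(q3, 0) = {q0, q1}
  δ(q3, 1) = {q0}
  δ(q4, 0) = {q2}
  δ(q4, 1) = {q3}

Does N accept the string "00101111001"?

rejected

Start: {q0}
read 0: {}
The reachable set is empty and stays empty for the remaining 10 symbols.
Reachable ∩ accepting = {} — empty.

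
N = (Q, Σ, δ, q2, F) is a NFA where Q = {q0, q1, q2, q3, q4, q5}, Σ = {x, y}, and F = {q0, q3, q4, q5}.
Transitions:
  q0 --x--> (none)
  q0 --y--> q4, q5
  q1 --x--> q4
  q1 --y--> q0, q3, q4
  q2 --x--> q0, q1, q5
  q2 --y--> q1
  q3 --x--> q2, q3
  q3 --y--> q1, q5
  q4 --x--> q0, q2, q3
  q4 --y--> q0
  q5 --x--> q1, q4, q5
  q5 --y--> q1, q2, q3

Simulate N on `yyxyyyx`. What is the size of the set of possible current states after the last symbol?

Start: {q2}
read y: {q1}
read y: {q0, q3, q4}
read x: {q0, q2, q3}
read y: {q1, q4, q5}
read y: {q0, q1, q2, q3, q4}
read y: {q0, q1, q3, q4, q5}
read x: {q0, q1, q2, q3, q4, q5}
Final reachable set {q0, q1, q2, q3, q4, q5} has 6 states.

6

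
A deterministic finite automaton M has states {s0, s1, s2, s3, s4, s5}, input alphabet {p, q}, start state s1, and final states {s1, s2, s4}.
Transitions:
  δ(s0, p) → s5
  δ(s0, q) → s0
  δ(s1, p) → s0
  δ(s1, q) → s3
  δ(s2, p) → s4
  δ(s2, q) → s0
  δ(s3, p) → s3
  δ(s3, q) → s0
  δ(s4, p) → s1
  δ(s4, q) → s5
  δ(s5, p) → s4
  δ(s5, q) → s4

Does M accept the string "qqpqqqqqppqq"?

s1 --q--> s3
s3 --q--> s0
s0 --p--> s5
s5 --q--> s4
s4 --q--> s5
s5 --q--> s4
s4 --q--> s5
s5 --q--> s4
s4 --p--> s1
s1 --p--> s0
s0 --q--> s0
s0 --q--> s0
End in state s0, which is not an accepting state.

rejected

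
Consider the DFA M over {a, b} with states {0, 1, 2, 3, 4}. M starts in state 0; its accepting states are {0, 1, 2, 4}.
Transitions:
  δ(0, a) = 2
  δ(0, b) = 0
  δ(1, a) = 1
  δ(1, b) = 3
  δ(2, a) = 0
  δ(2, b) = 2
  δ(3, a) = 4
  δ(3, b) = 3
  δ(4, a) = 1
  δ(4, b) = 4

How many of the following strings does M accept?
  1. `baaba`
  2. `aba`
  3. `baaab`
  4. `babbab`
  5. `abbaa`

5

`baaba`: accepted
`aba`: accepted
`baaab`: accepted
`babbab`: accepted
`abbaa`: accepted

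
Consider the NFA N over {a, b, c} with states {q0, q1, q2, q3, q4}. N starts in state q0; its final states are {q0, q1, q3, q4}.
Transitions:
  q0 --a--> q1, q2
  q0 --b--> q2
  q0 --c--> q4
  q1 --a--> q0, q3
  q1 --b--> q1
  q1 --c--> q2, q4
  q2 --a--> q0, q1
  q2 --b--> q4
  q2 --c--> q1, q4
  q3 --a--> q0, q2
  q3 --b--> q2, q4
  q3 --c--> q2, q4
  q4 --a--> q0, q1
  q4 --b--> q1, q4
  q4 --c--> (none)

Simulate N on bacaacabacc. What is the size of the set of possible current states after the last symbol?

2

Start: {q0}
read b: {q2}
read a: {q0, q1}
read c: {q2, q4}
read a: {q0, q1}
read a: {q0, q1, q2, q3}
read c: {q1, q2, q4}
read a: {q0, q1, q3}
read b: {q1, q2, q4}
read a: {q0, q1, q3}
read c: {q2, q4}
read c: {q1, q4}
Final reachable set {q1, q4} has 2 states.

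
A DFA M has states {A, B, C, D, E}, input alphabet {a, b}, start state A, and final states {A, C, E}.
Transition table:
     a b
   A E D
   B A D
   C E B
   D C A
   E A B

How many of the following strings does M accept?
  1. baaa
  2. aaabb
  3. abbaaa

baaa: accepted
aaabb: rejected
abbaaa: accepted

2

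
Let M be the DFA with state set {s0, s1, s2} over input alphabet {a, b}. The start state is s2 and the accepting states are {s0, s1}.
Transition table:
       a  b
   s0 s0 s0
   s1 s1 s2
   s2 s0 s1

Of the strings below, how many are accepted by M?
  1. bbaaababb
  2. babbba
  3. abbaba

bbaaababb: accepted
babbba: accepted
abbaba: accepted

3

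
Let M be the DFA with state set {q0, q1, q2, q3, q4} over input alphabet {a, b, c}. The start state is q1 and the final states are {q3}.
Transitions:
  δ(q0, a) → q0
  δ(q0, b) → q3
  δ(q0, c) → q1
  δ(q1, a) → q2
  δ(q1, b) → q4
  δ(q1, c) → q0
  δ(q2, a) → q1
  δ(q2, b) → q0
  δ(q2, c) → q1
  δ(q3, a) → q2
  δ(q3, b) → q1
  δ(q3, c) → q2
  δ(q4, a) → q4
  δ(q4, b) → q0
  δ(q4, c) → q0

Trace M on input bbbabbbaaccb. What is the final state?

q4

q1 --b--> q4
q4 --b--> q0
q0 --b--> q3
q3 --a--> q2
q2 --b--> q0
q0 --b--> q3
q3 --b--> q1
q1 --a--> q2
q2 --a--> q1
q1 --c--> q0
q0 --c--> q1
q1 --b--> q4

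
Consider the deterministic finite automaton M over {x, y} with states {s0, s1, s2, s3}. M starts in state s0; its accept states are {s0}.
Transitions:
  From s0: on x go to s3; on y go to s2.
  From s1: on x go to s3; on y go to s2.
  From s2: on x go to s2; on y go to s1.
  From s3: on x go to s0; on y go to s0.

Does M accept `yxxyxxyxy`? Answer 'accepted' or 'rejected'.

s0 --y--> s2
s2 --x--> s2
s2 --x--> s2
s2 --y--> s1
s1 --x--> s3
s3 --x--> s0
s0 --y--> s2
s2 --x--> s2
s2 --y--> s1
End in state s1, which is not an accepting state.

rejected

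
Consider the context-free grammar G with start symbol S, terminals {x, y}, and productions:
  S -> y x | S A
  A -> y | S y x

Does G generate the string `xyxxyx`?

no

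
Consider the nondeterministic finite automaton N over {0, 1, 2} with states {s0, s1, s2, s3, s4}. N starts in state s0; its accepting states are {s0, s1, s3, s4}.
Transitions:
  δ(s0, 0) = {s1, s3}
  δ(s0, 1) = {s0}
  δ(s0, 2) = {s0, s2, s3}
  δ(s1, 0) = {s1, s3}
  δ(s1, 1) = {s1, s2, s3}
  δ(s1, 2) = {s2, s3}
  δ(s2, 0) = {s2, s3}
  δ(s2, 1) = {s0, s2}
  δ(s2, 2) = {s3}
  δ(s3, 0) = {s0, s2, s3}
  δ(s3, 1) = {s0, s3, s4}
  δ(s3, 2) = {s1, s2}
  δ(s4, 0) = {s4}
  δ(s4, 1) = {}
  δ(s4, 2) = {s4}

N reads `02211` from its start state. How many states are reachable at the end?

5

Start: {s0}
read 0: {s1, s3}
read 2: {s1, s2, s3}
read 2: {s1, s2, s3}
read 1: {s0, s1, s2, s3, s4}
read 1: {s0, s1, s2, s3, s4}
Final reachable set {s0, s1, s2, s3, s4} has 5 states.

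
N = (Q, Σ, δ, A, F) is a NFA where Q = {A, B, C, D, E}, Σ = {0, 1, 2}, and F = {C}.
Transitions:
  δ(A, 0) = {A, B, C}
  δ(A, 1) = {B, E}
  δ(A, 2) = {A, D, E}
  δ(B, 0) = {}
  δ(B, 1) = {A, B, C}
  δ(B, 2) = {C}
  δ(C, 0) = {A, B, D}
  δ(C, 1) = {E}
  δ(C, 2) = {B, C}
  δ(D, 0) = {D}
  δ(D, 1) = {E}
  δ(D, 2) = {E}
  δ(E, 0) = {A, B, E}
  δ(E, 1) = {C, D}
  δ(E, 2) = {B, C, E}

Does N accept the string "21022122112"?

accepted

Start: {A}
read 2: {A, D, E}
read 1: {B, C, D, E}
read 0: {A, B, D, E}
read 2: {A, B, C, D, E}
read 2: {A, B, C, D, E}
read 1: {A, B, C, D, E}
read 2: {A, B, C, D, E}
read 2: {A, B, C, D, E}
read 1: {A, B, C, D, E}
read 1: {A, B, C, D, E}
read 2: {A, B, C, D, E}
Reachable ∩ accepting = {C} — nonempty.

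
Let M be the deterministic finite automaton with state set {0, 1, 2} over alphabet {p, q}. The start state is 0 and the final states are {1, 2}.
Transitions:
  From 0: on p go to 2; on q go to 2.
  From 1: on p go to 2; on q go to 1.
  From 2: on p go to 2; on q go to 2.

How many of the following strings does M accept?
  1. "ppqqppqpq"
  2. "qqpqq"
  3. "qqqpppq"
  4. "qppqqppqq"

"ppqqppqpq": accepted
"qqpqq": accepted
"qqqpppq": accepted
"qppqqppqq": accepted

4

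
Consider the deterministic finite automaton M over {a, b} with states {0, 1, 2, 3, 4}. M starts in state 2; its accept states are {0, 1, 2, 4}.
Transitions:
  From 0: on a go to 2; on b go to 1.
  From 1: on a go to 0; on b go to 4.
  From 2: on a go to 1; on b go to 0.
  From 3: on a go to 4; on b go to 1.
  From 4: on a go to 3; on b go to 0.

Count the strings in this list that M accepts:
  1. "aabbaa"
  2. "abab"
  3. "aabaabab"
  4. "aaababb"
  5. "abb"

"aabbaa": accepted
"abab": accepted
"aabaabab": accepted
"aaababb": accepted
"abb": accepted

5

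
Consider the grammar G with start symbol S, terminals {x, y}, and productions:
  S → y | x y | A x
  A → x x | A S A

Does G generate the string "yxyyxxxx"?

no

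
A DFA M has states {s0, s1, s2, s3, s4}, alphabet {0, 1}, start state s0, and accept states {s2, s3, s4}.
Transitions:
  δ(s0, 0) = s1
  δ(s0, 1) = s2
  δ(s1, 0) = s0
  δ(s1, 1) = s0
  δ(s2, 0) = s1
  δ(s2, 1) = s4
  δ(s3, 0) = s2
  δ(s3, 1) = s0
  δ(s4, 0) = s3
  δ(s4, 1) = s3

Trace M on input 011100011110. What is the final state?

s2

s0 --0--> s1
s1 --1--> s0
s0 --1--> s2
s2 --1--> s4
s4 --0--> s3
s3 --0--> s2
s2 --0--> s1
s1 --1--> s0
s0 --1--> s2
s2 --1--> s4
s4 --1--> s3
s3 --0--> s2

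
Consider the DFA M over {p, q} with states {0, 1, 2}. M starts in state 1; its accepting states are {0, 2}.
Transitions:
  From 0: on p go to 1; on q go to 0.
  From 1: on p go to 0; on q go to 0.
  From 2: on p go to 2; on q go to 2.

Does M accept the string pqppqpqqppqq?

1 --p--> 0
0 --q--> 0
0 --p--> 1
1 --p--> 0
0 --q--> 0
0 --p--> 1
1 --q--> 0
0 --q--> 0
0 --p--> 1
1 --p--> 0
0 --q--> 0
0 --q--> 0
End in state 0, which is an accepting state.

accepted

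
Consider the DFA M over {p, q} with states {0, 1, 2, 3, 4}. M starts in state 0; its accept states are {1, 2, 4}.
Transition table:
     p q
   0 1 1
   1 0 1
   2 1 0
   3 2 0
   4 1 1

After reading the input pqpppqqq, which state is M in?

0 --p--> 1
1 --q--> 1
1 --p--> 0
0 --p--> 1
1 --p--> 0
0 --q--> 1
1 --q--> 1
1 --q--> 1

1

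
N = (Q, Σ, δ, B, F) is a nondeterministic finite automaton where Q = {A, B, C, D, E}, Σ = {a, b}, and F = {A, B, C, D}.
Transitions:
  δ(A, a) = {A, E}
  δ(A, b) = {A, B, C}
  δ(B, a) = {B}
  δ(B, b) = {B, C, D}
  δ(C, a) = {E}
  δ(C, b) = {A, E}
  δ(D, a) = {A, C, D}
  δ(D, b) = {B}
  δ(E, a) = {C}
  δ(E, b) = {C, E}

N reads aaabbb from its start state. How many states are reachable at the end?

Start: {B}
read a: {B}
read a: {B}
read a: {B}
read b: {B, C, D}
read b: {A, B, C, D, E}
read b: {A, B, C, D, E}
Final reachable set {A, B, C, D, E} has 5 states.

5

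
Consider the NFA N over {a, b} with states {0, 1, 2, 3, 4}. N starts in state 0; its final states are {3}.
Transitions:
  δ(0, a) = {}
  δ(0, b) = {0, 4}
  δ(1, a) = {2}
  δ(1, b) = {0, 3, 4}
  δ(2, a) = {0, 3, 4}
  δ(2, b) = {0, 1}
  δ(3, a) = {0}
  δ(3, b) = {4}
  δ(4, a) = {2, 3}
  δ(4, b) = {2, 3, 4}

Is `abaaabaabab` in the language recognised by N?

Start: {0}
read a: {}
The reachable set is empty and stays empty for the remaining 10 symbols.
Reachable ∩ accepting = {} — empty.

rejected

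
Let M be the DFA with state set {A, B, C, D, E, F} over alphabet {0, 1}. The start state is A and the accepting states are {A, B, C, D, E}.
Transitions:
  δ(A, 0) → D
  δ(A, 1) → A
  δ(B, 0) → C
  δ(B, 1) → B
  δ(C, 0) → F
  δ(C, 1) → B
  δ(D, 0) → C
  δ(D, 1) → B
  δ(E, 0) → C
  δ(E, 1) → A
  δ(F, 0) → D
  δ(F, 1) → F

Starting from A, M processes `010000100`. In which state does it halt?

A --0--> D
D --1--> B
B --0--> C
C --0--> F
F --0--> D
D --0--> C
C --1--> B
B --0--> C
C --0--> F

F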